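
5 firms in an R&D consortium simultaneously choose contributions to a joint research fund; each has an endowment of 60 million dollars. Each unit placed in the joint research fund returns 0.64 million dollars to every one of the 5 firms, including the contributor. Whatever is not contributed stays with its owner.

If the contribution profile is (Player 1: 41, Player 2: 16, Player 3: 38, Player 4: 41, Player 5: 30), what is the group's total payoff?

Total contributed: 41 + 16 + 38 + 41 + 30 = 166; total kept: 5 × 60 − 166 = 134.
The joint research fund pays out 0.64 × 5 × 166 = 531.20 in aggregate.
Group total = 134 + 531.20 = 665.20.

665.20 million dollars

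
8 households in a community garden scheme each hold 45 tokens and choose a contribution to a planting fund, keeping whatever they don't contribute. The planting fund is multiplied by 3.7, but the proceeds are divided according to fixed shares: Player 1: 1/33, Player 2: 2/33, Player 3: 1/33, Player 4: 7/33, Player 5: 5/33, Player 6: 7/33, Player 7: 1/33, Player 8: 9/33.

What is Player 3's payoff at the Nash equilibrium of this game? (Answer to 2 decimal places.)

A player with share s gets back 3.7·s per unit contributed, so full contribution is dominant for anyone with s > 1/3.7 = 0.2703 and zero contribution is dominant for anyone below.
The only share above 0.2703 is Player 8's 9/33, contributing 45; the remaining 7 contribute 0. Total contributed: 45.
Player 3 keeps 45 and receives 3.7 × 45 × 1/33 = 5.05 from the planting fund, for a payoff of 50.05.

50.05 tokens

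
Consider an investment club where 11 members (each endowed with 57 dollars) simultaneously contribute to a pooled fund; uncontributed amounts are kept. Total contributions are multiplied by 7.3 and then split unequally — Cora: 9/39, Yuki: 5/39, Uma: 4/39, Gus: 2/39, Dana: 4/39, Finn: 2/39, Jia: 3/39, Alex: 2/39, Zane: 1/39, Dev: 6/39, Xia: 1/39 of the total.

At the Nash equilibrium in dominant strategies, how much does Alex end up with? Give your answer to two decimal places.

99.68 dollars

A player with share s gets back 7.3·s per unit contributed, so full contribution is dominant for anyone with s > 1/7.3 = 0.1370 and zero contribution is dominant for anyone below.
The shares above 0.1370 belong to Cora and Dev, contributing 57 each; the remaining 9 contribute 0. Total contributed: 114.
Alex keeps 57 and receives 7.3 × 114 × 2/39 = 42.68 from the pooled fund, for a payoff of 99.68.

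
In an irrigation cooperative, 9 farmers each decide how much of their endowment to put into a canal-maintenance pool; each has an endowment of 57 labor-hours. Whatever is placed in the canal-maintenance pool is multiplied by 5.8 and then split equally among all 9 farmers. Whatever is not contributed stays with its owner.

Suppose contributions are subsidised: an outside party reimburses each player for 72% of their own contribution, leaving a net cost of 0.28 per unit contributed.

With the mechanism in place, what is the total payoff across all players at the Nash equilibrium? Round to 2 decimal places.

3344.76 labor-hours

With the mechanism, a contributed unit returns (5.8/9) / 0.28 = 2.3016 per unit of net cost to the contributor — now above 1 — so contributing fully is weakly dominant for every player.
So the Nash equilibrium is full contribution by all 9; the group earns 9 × (57 × 0.72 + 5.8 × 57) = 3344.76.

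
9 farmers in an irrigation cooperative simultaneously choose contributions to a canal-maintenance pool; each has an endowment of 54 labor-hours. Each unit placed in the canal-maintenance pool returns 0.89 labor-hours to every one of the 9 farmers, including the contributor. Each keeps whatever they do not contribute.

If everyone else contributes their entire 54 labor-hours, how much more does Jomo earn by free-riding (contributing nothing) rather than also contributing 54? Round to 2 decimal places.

5.94 labor-hours

Switching from a contribution of 54 to 0 lets Jomo keep an extra 54 labor-hours, but lowers the canal-maintenance pool by 54, which costs Jomo their own share of that drop: 0.89 × 54 = 48.06.
Net gain = 54 − 48.06 = 5.94. The private return per contributed unit (0.89) is below 1, so free-riding is indeed the best response regardless of what the others do.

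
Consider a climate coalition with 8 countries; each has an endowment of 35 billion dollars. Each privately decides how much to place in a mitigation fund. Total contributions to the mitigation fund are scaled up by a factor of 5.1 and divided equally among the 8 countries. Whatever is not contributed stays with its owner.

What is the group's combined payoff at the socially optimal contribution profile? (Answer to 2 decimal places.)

1428.00 billion dollars

Each contributed unit returns 5.100 to the group as a whole (0.6375 to each of 8 players), which exceeds 1, so the social optimum is full contribution: group total = 5.100 × 280 = 1428.00.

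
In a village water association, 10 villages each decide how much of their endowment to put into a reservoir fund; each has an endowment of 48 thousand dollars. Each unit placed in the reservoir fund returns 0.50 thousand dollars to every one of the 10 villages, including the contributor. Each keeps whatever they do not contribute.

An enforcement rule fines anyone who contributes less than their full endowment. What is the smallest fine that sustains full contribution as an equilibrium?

24.00 thousand dollars

Given the others contribute fully, the best deviation is to contribute 0 (any partial contribution still incurs the fine and gives up units whose private return 0.50 is below 1).
Deviating from 48 to 0 saves 48 thousand dollars but forfeits the deviator's share of the drop in the reservoir fund: 0.50 × 48 = 24.00.
So the deviation gain is 48 − 24.00 = 24.00, and the fine must be at least 24.00 thousand dollars to wipe it out.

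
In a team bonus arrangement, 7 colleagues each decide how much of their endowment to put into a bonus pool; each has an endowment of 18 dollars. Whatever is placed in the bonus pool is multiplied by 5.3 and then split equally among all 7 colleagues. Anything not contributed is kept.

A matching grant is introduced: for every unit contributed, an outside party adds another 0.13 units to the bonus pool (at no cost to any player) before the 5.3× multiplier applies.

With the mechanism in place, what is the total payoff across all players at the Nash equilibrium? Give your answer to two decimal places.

126.00 dollars

The effective private return is 5.3 × 1.13 / 7 = 0.8556, which is still under 1, so the mechanism doesn't change anyone's dominant strategy: zero contribution.
At the Nash equilibrium no one contributes; group total payoff = 7 × 18 = 126.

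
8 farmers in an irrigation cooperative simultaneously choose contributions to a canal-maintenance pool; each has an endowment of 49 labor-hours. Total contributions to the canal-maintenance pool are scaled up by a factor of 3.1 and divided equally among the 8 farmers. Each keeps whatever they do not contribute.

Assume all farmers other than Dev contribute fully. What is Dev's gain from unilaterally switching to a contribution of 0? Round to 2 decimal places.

30.01 labor-hours

Switching from a contribution of 49 to 0 lets Dev keep an extra 49 labor-hours, but lowers the canal-maintenance pool by 49, which costs Dev their own share of that drop: 3.1/8 × 49 = 18.99.
Net gain = 49 − 18.99 = 30.01. The private return per contributed unit (0.3875) is below 1, so free-riding is indeed the best response regardless of what the others do.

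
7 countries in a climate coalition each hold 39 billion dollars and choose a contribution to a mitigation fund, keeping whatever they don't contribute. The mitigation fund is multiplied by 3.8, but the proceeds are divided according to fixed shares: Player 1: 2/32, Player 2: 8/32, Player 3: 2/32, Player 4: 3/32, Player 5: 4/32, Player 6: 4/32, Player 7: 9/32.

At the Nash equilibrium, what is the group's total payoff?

382.20 billion dollars

For player j, contributing a unit is worthwhile iff 3.8 × (j's share) ≥ 1, i.e. iff j's share is at least 0.2632.
Player 7 alone (share 9/32) is above the threshold, contributing 39; the remaining 6 contribute 0. Total contributed: 39.
The mitigation fund pays out 3.8 × 39 = 148.20 in total (split across the unequal shares, but the aggregate is all that matters for the group sum).
The 6 free-riders keep 39 each, adding 234. Group total = 234 + 148.20 = 382.20.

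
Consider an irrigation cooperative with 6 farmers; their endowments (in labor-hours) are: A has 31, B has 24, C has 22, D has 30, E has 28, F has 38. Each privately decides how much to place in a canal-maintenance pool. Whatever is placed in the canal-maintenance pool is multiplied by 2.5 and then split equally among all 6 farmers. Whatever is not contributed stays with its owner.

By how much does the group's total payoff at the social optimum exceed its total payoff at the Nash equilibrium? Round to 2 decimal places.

259.50 labor-hours

The private return per contributed unit is 2.5/6 = 0.4167 < 1 for every player regardless of endowment, so the Nash equilibrium is zero contribution and the group total is Σ E_j = 31 + 24 + 22 + 30 + 28 + 38 = 173.
Each contributed unit returns 2.500 to the group, so the social optimum is full contribution by everyone: group total = 2.500 × 173 = 432.50.
Efficiency loss = (2.500 − 1) × 173 = 259.50.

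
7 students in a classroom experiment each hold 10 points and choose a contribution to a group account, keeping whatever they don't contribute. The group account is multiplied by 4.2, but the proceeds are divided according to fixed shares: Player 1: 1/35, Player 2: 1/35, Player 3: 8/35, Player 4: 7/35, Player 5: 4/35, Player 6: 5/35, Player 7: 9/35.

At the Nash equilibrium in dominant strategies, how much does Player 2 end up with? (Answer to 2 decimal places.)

11.20 points

Each unit j contributes comes back to j as 4.2 × (j's share), so j prefers to contribute only if that share exceeds 1/4.2 = 0.2381; otherwise keeping the unit dominates.
Player 7 alone (share 9/35) is above the threshold, contributing 10; the remaining 6 contribute 0. Total contributed: 10.
Player 2 keeps 10 and receives 4.2 × 10 × 1/35 = 1.20 from the group account, for a payoff of 11.20.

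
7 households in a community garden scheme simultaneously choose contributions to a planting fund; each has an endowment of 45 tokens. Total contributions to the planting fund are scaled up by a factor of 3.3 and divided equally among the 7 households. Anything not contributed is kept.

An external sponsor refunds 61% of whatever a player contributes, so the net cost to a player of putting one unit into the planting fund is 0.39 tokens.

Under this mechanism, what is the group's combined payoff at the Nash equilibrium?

1231.65 tokens

With the mechanism, a contributed unit returns (3.3/7) / 0.39 = 1.2088 per unit of net cost to the contributor — now above 1 — so contributing fully is weakly dominant for every player.
So the Nash equilibrium is full contribution by all 7; the group earns 7 × (45 × 0.61 + 3.3 × 45) = 1231.65.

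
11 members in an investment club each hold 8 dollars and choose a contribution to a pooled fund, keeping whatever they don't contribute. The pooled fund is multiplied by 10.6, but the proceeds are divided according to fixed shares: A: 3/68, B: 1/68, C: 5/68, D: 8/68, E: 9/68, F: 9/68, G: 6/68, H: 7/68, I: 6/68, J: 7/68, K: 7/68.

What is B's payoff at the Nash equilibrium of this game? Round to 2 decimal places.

15.48 dollars

Each unit j contributes comes back to j as 10.6 × (j's share), so j prefers to contribute only if that share exceeds 1/10.6 = 0.0943; otherwise keeping the unit dominates.
The shares above 0.0943 belong to D, E, F, H, J and K, contributing 8 each; the remaining 5 contribute 0. Total contributed: 48.
B keeps 8 and receives 10.6 × 48 × 1/68 = 7.48 from the pooled fund, for a payoff of 15.48.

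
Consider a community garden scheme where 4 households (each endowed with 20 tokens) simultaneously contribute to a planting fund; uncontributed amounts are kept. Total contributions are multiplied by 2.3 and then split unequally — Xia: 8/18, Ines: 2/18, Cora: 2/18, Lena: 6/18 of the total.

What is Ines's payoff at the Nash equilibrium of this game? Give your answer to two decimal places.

25.11 tokens

Each unit j contributes comes back to j as 2.3 × (j's share), so j prefers to contribute only if that share exceeds 1/2.3 = 0.4348; otherwise keeping the unit dominates.
Only Xia (8/18) clears that bar, contributing 20; the remaining 3 contribute 0. Total contributed: 20.
Ines keeps 20 and receives 2.3 × 20 × 2/18 = 5.11 from the planting fund, for a payoff of 25.11.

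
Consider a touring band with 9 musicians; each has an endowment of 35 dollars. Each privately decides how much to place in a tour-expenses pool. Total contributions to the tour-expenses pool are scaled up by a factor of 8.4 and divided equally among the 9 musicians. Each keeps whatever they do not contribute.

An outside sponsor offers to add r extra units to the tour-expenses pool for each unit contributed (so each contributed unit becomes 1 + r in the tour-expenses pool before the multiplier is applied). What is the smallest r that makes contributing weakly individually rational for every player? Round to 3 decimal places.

0.071

With matching at rate r, one contributed unit becomes (1 + r) in the tour-expenses pool and returns 8.4 × (1 + r) / 9 to the contributor.
Setting this equal to 1: 1 + r = 9/8.4 = 1.0714.
So the minimum matching rate is r = 1.0714 − 1 = 0.071.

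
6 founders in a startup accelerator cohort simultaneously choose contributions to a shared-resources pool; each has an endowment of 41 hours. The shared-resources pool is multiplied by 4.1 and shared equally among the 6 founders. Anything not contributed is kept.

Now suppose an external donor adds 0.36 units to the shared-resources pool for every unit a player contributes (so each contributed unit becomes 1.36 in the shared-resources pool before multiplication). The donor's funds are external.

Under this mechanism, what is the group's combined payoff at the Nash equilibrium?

The effective private return is 4.1 × 1.36 / 6 = 0.9293, which is still under 1, so the mechanism doesn't change anyone's dominant strategy: zero contribution.
Everyone keeps their endowment and the group total is 6 × 41 = 246.

246.00 hours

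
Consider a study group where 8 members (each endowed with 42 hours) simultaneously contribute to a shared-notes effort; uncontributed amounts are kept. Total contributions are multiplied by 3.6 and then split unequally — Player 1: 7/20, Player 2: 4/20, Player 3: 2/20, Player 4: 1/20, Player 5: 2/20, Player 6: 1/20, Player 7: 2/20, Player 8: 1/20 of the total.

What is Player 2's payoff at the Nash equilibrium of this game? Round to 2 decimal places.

Player j's private return per contributed unit is 3.6 × (j's share). Contributing is weakly dominant for j when that share is at least 1/3.6 = 0.2778, and contributing 0 is dominant otherwise.
Only Player 1 (7/20) clears that bar, contributing 42; the remaining 7 contribute 0. Total contributed: 42.
Player 2 keeps 42 and receives 3.6 × 42 × 4/20 = 30.24 from the shared-notes effort, for a payoff of 72.24.

72.24 hours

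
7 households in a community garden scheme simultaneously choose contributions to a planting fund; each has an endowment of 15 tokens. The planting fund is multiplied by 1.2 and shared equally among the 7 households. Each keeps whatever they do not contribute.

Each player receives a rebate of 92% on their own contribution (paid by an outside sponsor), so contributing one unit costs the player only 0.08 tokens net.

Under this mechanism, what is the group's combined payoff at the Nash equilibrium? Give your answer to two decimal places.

222.60 tokens

The effective private return per unit is now (1.2/7) / 0.08 = 2.1429 > 1, so every player's dominant strategy flips to full contribution.
At the Nash equilibrium everyone contributes 15. Group total payoff = 7 × (15 × 0.92 + 1.2 × 15) = 222.60.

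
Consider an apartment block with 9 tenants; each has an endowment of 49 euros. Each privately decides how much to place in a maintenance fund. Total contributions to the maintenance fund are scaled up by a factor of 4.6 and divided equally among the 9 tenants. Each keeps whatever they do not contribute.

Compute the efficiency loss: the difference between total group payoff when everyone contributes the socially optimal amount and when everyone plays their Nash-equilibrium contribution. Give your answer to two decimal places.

1587.60 euros

Each contributed unit returns 4.6/9 = 0.5111 to its contributor — below 1 — so contributing 0 is dominant for every player. At the Nash equilibrium everyone keeps their 49, and the group total is 9 × 49 = 441.
Each contributed unit returns 4.600 to the group as a whole (0.5111 to each of 9 players), which exceeds 1, so the social optimum is full contribution: group total = 4.600 × 441 = 2028.60.
Efficiency loss = 2028.60 − 441 = 1587.60.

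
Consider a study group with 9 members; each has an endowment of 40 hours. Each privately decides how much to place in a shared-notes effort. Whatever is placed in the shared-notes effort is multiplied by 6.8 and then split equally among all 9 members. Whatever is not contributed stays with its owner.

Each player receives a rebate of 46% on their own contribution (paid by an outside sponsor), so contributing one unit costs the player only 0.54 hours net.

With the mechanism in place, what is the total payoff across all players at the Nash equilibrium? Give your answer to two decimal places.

2613.60 hours

Under the mechanism each unit contributed yields (6.8/9) / 0.54 = 1.3992 back to its contributor per unit of net cost, which exceeds 1, making full contribution the dominant choice for everyone.
So the Nash equilibrium is full contribution by all 9; the group earns 9 × (40 × 0.46 + 6.8 × 40) = 2613.60.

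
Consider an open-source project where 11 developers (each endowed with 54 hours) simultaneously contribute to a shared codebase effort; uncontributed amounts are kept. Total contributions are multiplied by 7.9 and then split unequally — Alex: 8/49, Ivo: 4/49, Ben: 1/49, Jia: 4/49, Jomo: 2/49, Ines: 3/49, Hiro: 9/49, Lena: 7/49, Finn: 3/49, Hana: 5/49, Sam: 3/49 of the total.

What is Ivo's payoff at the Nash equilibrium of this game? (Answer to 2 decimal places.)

158.47 hours

Each unit j contributes comes back to j as 7.9 × (j's share), so j prefers to contribute only if that share exceeds 1/7.9 = 0.1266; otherwise keeping the unit dominates.
Alex, Hiro and Lena clear that bar, contributing 54 each; the remaining 8 contribute 0. Total contributed: 162.
Ivo keeps 54 and receives 7.9 × 162 × 4/49 = 104.47 from the shared codebase effort, for a payoff of 158.47.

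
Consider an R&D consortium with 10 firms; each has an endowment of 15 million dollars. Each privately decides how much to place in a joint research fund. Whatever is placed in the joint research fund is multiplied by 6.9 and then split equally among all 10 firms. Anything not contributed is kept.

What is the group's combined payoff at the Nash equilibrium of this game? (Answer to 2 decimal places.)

150.00 million dollars

Each contributed unit returns 6.9/10 = 0.6900 to its contributor — below 1 — so contributing 0 is dominant for every player. At the Nash equilibrium everyone keeps their 15, and the group total is 10 × 15 = 150.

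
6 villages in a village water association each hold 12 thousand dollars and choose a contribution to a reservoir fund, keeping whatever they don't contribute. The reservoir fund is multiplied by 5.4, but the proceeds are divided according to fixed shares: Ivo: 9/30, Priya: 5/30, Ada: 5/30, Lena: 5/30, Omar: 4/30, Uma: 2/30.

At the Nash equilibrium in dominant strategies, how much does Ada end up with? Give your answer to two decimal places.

Each unit j contributes comes back to j as 5.4 × (j's share), so j prefers to contribute only if that share exceeds 1/5.4 = 0.1852; otherwise keeping the unit dominates.
Only Ivo (9/30) clears that bar, contributing 12; the remaining 5 contribute 0. Total contributed: 12.
Ada keeps 12 and receives 5.4 × 12 × 5/30 = 10.80 from the reservoir fund, for a payoff of 22.80.

22.80 thousand dollars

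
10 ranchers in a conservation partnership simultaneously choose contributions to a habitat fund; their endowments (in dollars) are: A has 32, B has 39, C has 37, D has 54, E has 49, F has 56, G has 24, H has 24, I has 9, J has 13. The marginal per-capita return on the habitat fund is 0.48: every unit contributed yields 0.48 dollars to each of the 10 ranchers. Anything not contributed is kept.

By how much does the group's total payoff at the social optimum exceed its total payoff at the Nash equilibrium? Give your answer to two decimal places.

1280.60 dollars

The private return per contributed unit is 0.48 < 1 for everyone, so the Nash equilibrium is zero contribution and the group total is Σ E_j = 32 + 39 + 37 + 54 + 49 + 56 + 24 + 24 + 9 + 13 = 337.
Each contributed unit returns 4.800 to the group, so the social optimum is full contribution by everyone: group total = 4.800 × 337 = 1617.60.
Efficiency loss = (4.800 − 1) × 337 = 1280.60.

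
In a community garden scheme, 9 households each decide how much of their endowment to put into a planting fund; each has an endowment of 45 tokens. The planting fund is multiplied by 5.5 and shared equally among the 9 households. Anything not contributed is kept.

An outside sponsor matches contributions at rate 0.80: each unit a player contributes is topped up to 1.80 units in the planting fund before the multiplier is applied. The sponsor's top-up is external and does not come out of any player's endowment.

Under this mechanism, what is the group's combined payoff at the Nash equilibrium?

4009.50 tokens

With the mechanism, a contributed unit returns 5.5 × 1.80 / 9 = 1.1000 per unit of net cost to the contributor — now above 1 — so contributing fully is weakly dominant for every player.
At the Nash equilibrium everyone contributes 45. Group total payoff = 5.5 × 1.80 × 405 = 4009.50.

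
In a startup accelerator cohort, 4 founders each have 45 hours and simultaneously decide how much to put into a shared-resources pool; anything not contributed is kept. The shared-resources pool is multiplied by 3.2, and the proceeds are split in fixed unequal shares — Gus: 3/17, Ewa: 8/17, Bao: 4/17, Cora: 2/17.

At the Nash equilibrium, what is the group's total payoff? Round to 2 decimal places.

279.00 hours

Each unit j contributes comes back to j as 3.2 × (j's share), so j prefers to contribute only if that share exceeds 1/3.2 = 0.3125; otherwise keeping the unit dominates.
Ewa alone (share 8/17) is above the threshold, contributing 45; the remaining 3 contribute 0. Total contributed: 45.
The shared-resources pool pays out 3.2 × 45 = 144.00 in total (split across the unequal shares, but the aggregate is all that matters for the group sum).
The 3 free-riders keep 45 each, adding 135. Group total = 135 + 144.00 = 279.00.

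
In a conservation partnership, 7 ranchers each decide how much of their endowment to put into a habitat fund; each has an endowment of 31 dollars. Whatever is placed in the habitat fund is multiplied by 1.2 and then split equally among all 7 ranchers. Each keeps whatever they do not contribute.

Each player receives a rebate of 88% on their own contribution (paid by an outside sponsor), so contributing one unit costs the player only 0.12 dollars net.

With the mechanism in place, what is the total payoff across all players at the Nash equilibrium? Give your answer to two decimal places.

451.36 dollars

With the mechanism, a contributed unit returns (1.2/7) / 0.12 = 1.4286 per unit of net cost to the contributor — now above 1 — so contributing fully is weakly dominant for every player.
So the Nash equilibrium is full contribution by all 7; the group earns 7 × (31 × 0.88 + 1.2 × 31) = 451.36.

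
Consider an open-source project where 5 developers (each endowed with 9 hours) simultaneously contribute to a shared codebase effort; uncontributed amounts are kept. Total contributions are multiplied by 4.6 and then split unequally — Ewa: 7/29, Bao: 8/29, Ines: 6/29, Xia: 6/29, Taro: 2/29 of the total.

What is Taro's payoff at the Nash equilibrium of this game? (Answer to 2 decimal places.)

14.71 hours

Player j's private return per contributed unit is 4.6 × (j's share). Contributing is weakly dominant for j when that share is at least 1/4.6 = 0.2174, and contributing 0 is dominant otherwise.
Ewa and Bao clear that bar, contributing 9 each; the remaining 3 contribute 0. Total contributed: 18.
Taro keeps 9 and receives 4.6 × 18 × 2/29 = 5.71 from the shared codebase effort, for a payoff of 14.71.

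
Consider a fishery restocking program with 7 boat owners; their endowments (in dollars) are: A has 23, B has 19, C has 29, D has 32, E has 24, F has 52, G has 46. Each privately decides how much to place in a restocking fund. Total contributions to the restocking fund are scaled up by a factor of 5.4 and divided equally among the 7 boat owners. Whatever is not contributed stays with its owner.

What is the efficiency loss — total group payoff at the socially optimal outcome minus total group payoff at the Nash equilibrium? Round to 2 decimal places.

990.00 dollars

The private return per contributed unit is 5.4/7 = 0.7714 < 1 for every player regardless of endowment, so the Nash equilibrium is zero contribution and the group total is Σ E_j = 23 + 19 + 29 + 32 + 24 + 52 + 46 = 225.
Each contributed unit returns 5.400 to the group, so the social optimum is full contribution by everyone: group total = 5.400 × 225 = 1215.00.
Efficiency loss = (5.400 − 1) × 225 = 990.00.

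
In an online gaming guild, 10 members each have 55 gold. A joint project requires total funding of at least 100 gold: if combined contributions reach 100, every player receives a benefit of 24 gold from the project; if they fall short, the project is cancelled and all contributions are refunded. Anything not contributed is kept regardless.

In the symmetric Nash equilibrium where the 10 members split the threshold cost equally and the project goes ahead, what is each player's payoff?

Equal share of the threshold: 100/10 = 10.
At this profile no one gains by cutting their contribution: any cut drops the total below 100, the project is cancelled, contributions are refunded, and the deviator ends with 55, which is less than 55 − 10 + 24 = 69. Contributing more than 10 just wastes the excess. So contributing exactly 10 is a best response.
Each player's payoff: 55 − 10 + 24 = 69.

69 gold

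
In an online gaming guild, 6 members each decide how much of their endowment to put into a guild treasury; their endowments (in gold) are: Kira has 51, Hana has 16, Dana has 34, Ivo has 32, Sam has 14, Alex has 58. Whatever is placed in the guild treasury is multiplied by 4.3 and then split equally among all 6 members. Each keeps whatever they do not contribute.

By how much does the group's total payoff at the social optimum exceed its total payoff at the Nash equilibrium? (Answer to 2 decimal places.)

676.50 gold

The private return per contributed unit is 4.3/6 = 0.7167 < 1 for every player regardless of endowment, so the Nash equilibrium is zero contribution and the group total is Σ E_j = 51 + 16 + 34 + 32 + 14 + 58 = 205.
Each contributed unit returns 4.300 to the group, so the social optimum is full contribution by everyone: group total = 4.300 × 205 = 881.50.
Efficiency loss = (4.300 − 1) × 205 = 676.50.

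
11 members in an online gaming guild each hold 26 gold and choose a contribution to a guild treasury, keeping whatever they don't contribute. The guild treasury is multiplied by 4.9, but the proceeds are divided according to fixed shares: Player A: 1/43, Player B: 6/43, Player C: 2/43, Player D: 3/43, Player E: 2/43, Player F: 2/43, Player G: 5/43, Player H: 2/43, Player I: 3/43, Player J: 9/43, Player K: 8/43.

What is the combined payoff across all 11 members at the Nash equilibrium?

387.40 gold

For player j, contributing a unit is worthwhile iff 4.9 × (j's share) ≥ 1, i.e. iff j's share is at least 0.2041.
Only Player J (9/43) clears that bar, contributing 26; the remaining 10 contribute 0. Total contributed: 26.
The guild treasury pays out 4.9 × 26 = 127.40 in total (split across the unequal shares, but the aggregate is all that matters for the group sum).
The 10 free-riders keep 26 each, adding 260. Group total = 260 + 127.40 = 387.40.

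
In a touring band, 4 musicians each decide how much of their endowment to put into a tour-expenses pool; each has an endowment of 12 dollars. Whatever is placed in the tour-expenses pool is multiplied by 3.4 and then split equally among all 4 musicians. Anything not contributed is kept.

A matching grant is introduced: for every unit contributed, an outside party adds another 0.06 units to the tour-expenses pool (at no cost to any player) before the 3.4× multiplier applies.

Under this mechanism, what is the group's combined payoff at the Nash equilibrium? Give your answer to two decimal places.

48.00 dollars

The effective private return is 3.4 × 1.06 / 4 = 0.9010, which is still under 1, so the mechanism doesn't change anyone's dominant strategy: zero contribution.
At the Nash equilibrium no one contributes; group total payoff = 4 × 12 = 48.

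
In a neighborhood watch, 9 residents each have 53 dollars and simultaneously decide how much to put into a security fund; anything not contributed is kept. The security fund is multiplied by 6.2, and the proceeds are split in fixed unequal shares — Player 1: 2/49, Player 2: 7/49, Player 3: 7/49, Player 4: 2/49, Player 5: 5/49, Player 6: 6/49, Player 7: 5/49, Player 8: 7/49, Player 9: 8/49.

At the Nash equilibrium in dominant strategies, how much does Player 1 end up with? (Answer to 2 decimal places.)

Each unit j contributes comes back to j as 6.2 × (j's share), so j prefers to contribute only if that share exceeds 1/6.2 = 0.1613; otherwise keeping the unit dominates.
The only share above 0.1613 is Player 9's 8/49, contributing 53; the remaining 8 contribute 0. Total contributed: 53.
Player 1 keeps 53 and receives 6.2 × 53 × 2/49 = 13.41 from the security fund, for a payoff of 66.41.

66.41 dollars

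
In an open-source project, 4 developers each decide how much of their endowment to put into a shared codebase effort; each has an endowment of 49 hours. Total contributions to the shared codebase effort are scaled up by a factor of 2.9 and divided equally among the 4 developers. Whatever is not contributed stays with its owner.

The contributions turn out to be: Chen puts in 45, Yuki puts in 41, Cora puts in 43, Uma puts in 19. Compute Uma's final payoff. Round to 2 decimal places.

Total contributed: 45 + 41 + 43 + 19 = 148.
Each receives 2.9 × 148 / 4 = 107.30 from the shared codebase effort.
Uma keeps 49 − 19 = 30, so Uma's payoff is 30 + 107.30 = 137.30.

137.30 hours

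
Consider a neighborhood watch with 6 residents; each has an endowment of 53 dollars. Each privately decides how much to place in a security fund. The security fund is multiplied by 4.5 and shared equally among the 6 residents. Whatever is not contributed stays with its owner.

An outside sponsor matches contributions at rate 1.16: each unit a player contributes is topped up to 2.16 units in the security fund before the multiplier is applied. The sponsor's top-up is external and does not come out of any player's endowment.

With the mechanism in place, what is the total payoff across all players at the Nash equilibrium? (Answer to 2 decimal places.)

3090.96 dollars

With the mechanism, a contributed unit returns 4.5 × 2.16 / 6 = 1.6200 per unit of net cost to the contributor — now above 1 — so contributing fully is weakly dominant for every player.
So the Nash equilibrium is full contribution by all 6; the group earns 4.5 × 2.16 × 318 = 3090.96.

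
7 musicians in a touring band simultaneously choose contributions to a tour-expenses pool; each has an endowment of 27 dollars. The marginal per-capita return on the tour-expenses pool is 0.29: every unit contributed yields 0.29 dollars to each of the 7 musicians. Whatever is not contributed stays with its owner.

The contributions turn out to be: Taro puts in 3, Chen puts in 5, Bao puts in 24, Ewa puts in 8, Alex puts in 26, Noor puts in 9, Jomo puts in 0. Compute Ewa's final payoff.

40.75 dollars

Total contributed: 3 + 5 + 24 + 8 + 26 + 9 + 0 = 75.
Each receives 0.29 × 75 = 21.75 from the tour-expenses pool.
Ewa keeps 27 − 8 = 19, so Ewa's payoff is 19 + 21.75 = 40.75.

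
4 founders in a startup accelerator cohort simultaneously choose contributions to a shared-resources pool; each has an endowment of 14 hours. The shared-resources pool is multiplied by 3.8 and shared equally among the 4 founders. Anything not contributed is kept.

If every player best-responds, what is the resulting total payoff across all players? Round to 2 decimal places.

Each contributed unit returns 3.8/4 = 0.9500 to its contributor — below 1 — so contributing 0 is dominant for every player. At the Nash equilibrium everyone keeps their 14, and the group total is 4 × 14 = 56.

56.00 hours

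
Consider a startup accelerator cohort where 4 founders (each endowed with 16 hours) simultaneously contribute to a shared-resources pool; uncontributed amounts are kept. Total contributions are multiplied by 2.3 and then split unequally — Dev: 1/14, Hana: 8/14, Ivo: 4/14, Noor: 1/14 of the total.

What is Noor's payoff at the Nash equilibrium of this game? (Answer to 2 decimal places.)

A player with share s gets back 2.3·s per unit contributed, so full contribution is dominant for anyone with s > 1/2.3 = 0.4348 and zero contribution is dominant for anyone below.
Hana alone (share 8/14) is above the threshold, contributing 16; the remaining 3 contribute 0. Total contributed: 16.
Noor keeps 16 and receives 2.3 × 16 × 1/14 = 2.63 from the shared-resources pool, for a payoff of 18.63.

18.63 hours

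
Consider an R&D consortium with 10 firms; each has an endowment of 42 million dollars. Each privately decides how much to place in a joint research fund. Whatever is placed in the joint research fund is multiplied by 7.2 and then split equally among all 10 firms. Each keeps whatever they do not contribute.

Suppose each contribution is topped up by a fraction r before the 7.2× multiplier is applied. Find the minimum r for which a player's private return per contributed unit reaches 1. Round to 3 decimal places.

0.389

With matching at rate r, one contributed unit becomes (1 + r) in the joint research fund and returns 7.2 × (1 + r) / 10 to the contributor.
Setting this equal to 1: 1 + r = 10/7.2 = 1.3889.
So the minimum matching rate is r = 1.3889 − 1 = 0.389.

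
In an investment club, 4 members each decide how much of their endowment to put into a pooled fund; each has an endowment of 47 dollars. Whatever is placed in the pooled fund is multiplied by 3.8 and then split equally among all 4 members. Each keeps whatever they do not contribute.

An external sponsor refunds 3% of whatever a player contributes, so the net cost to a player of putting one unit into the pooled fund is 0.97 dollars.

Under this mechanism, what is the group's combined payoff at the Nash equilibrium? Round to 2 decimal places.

Even with the mechanism, each unit contributed returns only (3.8/4) / 0.97 = 0.9794 per unit of net cost, so contributing nothing is still dominant.
At the Nash equilibrium no one contributes; group total payoff = 4 × 47 = 188.

188.00 dollars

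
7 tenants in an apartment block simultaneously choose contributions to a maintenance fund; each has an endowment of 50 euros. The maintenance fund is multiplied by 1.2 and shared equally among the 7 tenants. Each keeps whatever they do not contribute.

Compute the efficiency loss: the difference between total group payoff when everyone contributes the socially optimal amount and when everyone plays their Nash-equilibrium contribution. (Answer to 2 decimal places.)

Each contributed unit returns 1.2/7 = 0.1714 to its contributor — below 1 — so contributing 0 is dominant for every player. At the Nash equilibrium everyone keeps their 50, and the group total is 7 × 50 = 350.
Each contributed unit returns 1.200 to the group as a whole (0.1714 to each of 7 players), which exceeds 1, so the social optimum is full contribution: group total = 1.200 × 350 = 420.00.
Efficiency loss = 420.00 − 350 = 70.00.

70.00 euros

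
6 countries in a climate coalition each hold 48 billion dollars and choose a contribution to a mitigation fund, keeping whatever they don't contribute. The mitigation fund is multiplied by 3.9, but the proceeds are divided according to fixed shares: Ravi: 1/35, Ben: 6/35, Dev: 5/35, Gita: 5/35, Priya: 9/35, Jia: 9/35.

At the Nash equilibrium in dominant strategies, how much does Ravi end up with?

A player with share s gets back 3.9·s per unit contributed, so full contribution is dominant for anyone with s > 1/3.9 = 0.2564 and zero contribution is dominant for anyone below.
Priya and Jia clear that bar, contributing 48 each; the remaining 4 contribute 0. Total contributed: 96.
Ravi keeps 48 and receives 3.9 × 96 × 1/35 = 10.70 from the mitigation fund, for a payoff of 58.70.

58.70 billion dollars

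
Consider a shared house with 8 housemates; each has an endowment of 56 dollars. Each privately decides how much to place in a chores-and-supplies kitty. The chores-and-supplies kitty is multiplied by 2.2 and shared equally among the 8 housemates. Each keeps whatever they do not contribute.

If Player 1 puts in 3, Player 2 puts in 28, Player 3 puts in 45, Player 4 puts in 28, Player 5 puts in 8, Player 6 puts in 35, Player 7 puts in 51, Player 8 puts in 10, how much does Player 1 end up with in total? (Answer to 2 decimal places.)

Total contributed: 3 + 28 + 45 + 28 + 8 + 35 + 51 + 10 = 208.
Each receives 2.2 × 208 / 8 = 57.20 from the chores-and-supplies kitty.
Player 1 keeps 56 − 3 = 53, so Player 1's payoff is 53 + 57.20 = 110.20.

110.20 dollars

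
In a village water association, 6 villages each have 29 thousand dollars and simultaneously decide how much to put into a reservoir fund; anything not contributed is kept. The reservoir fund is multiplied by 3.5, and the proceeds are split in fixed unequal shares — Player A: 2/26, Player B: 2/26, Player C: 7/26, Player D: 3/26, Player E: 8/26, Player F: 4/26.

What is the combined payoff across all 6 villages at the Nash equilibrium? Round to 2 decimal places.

246.50 thousand dollars

Each unit j contributes comes back to j as 3.5 × (j's share), so j prefers to contribute only if that share exceeds 1/3.5 = 0.2857; otherwise keeping the unit dominates.
Only Player E (8/26) clears that bar, contributing 29; the remaining 5 contribute 0. Total contributed: 29.
The reservoir fund pays out 3.5 × 29 = 101.50 in total (split across the unequal shares, but the aggregate is all that matters for the group sum).
The 5 free-riders keep 29 each, adding 145. Group total = 145 + 101.50 = 246.50.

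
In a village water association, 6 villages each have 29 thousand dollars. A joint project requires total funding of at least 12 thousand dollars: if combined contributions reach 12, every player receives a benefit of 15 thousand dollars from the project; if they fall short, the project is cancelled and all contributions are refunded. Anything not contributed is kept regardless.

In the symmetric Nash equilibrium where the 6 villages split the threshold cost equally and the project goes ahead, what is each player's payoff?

42 thousand dollars

Equal share of the threshold: 12/6 = 2.
At this profile no one gains by cutting their contribution: any cut drops the total below 12, the project is cancelled, contributions are refunded, and the deviator ends with 29, which is less than 29 − 2 + 15 = 42. Contributing more than 2 just wastes the excess. So contributing exactly 2 is a best response.
Each player's payoff: 29 − 2 + 15 = 42.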